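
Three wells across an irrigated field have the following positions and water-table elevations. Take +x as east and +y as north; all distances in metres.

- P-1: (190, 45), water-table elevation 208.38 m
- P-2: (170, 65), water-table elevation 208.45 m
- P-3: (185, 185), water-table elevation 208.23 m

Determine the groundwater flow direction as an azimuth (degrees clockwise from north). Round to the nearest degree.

Differences from P-1: to P-2 (Δx, Δy, Δh) = (-20, 20, +0.07); to P-3 = (-5, 140, -0.15).
Determinant of the coordinate differences = (-20)·140 − (-5)·20 = -2700.
∂h/∂x = [(+0.07)·140 − (-0.15)·20] / -2700 = -0.004741
∂h/∂y = [(-20)·(-0.15) − (-5)·(+0.07)] / -2700 = -0.001241
Flow direction (−∇h) has components (+0.004741 E, +0.001241 N).
Azimuth = atan2(E, N) = atan2(+0.004741, +0.001241) = 75.3° ≈ 075°.

075°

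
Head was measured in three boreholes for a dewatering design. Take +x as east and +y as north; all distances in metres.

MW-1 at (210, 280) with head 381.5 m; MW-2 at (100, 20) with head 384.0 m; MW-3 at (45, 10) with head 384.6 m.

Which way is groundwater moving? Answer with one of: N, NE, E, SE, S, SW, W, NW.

NE

Differences from MW-1: to MW-2 (Δx, Δy, Δh) = (-110, -260, +2.5); to MW-3 = (-165, -270, +3.1).
Determinant of the coordinate differences = (-110)·(-270) − (-165)·(-260) = -13200.
∂h/∂x = [(+2.5)·(-270) − (+3.1)·(-260)] / -13200 = -0.009924
∂h/∂y = [(-110)·(+3.1) − (-165)·(+2.5)] / -13200 = -0.005417
Flow = −∇h = (+0.009924 east, +0.005417 north), which points northeast.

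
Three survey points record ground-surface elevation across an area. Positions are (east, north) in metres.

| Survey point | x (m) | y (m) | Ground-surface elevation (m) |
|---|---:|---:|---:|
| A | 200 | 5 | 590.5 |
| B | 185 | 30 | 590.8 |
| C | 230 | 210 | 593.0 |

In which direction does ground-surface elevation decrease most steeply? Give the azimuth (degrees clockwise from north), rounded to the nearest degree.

With z = a·x + b·y + c and A as origin, the differences give:
  (-15)·a + 25·b = +0.3
  30·a + 205·b = +2.5
Eliminate b (×205 and ×25, subtract): -3825·a = -1.00 → a = ∂z/∂x = +0.0002614
Back-substitute: b = ∂z/∂y = +0.01216.
Steepest decrease is along −∇f: components (-0.0002614 E, -0.01216 N).
Azimuth = atan2(-0.0002614, -0.01216) = 181.2° ≈ 181°.

181°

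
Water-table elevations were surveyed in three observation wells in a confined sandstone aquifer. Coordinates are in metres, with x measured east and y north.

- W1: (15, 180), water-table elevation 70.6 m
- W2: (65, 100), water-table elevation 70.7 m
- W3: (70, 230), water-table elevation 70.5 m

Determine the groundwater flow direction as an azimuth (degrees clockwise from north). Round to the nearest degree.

Taking W1 as reference: W2−W1 = (50, -80, +0.1); W3−W1 = (55, 50, -0.1).
Determinant of the coordinate differences = 50·50 − 55·(-80) = 6900.
∂h/∂x = [(+0.1)·50 − (-0.1)·(-80)] / 6900 = -0.0004348
∂h/∂y = [50·(-0.1) − 55·(+0.1)] / 6900 = -0.001522
Flow direction (−∇h) has components (+0.0004348 E, +0.001522 N).
Azimuth = atan2(E, N) = atan2(+0.0004348, +0.001522) = 15.9° ≈ 016°.

016°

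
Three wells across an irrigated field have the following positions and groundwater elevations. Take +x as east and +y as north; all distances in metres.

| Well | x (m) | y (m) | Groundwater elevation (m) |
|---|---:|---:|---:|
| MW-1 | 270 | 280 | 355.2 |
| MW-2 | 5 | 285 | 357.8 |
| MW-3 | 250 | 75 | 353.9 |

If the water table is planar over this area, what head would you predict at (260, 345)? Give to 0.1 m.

Three-point gradient (reference MW-1): Δ to MW-2 = (-265, 5, +2.6), Δ to MW-3 = (-20, -205, -1.3).
∂h/∂x = -0.009674, ∂h/∂y = +0.007285 (det = 54425).
h(260, 345) = 355.2 + (-0.009674)·(-10) + (+0.007285)·(65) = 355.2 +0.097 +0.474 = 355.770 m.

355.8 m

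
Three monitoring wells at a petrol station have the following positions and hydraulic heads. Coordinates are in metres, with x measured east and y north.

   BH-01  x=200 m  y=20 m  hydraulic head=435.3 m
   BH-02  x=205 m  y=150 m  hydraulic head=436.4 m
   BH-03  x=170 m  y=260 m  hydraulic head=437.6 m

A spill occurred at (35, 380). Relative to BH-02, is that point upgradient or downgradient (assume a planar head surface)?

upgradient

Taking BH-01 as reference: BH-02−BH-01 = (5, 130, +1.1); BH-03−BH-01 = (-30, 240, +2.3).
Solve a·Δx + b·Δy = Δh: det = 5·240 − (-30)·130 = 5100.
∂h/∂x = [(+1.1)·240 − (+2.3)·130] / 5100 = -0.006863
∂h/∂y = [5·(+2.3) − (-30)·(+1.1)] / 5100 = +0.008725
Head at (35, 380) = 435.3 + (-0.006863)·(-165) + (+0.008725)·(360) = 439.57 m.
That is higher than the 436.4 m at BH-02, so the point is upgradient.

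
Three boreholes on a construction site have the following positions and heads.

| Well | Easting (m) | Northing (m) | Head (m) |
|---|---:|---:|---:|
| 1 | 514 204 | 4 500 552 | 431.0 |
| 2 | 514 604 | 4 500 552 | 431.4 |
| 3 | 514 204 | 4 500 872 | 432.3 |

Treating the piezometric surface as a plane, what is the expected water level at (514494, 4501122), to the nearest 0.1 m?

433.6 m

∂h/∂x = (431.4 − 431.0) / (514604 − 514204) = +0.0010000
∂h/∂y = (432.3 − 431.0) / (4500872 − 4500552) = +0.004063
h(514494, 4501122) = 431.0 + (+0.0010000)·(290) + (+0.004063)·(570) = 431.0 +0.290 +2.316 = 433.606 m.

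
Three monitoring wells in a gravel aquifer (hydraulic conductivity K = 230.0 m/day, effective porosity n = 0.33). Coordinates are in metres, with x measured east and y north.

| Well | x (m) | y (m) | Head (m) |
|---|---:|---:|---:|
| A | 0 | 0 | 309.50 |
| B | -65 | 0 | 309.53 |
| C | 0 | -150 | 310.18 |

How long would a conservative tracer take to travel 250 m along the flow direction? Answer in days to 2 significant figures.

∂h/∂x = (309.53 − 309.50) / (-65 − 0) = -0.0004615
∂h/∂y = (310.18 − 309.50) / (-150 − 0) = -0.004533
|∇h| = √(-0.0004615² + -0.004533²) = 0.004556
Seepage velocity v = K·i/n = 230.0 × 0.004556 / 0.33 = 3.175 m/day.
t = 250 / 3.175 = 78.74 days.

79 days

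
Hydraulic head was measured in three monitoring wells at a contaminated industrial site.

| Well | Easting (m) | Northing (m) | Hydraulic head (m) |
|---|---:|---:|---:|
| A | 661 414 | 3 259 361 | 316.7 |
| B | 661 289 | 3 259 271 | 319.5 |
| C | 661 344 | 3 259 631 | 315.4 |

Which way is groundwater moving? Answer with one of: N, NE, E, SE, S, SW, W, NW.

Taking A as reference: B−A = (-125, -90, +2.8); C−A = (-70, 270, -1.3).
Determinant of the coordinate differences = (-125)·270 − (-70)·(-90) = -40050.
∂h/∂x = [(+2.8)·270 − (-1.3)·(-90)] / -40050 = -0.01596
∂h/∂y = [(-125)·(-1.3) − (-70)·(+2.8)] / -40050 = -0.008951
Flow = −∇h = (+0.01596 east, +0.008951 north), which points northeast.

NE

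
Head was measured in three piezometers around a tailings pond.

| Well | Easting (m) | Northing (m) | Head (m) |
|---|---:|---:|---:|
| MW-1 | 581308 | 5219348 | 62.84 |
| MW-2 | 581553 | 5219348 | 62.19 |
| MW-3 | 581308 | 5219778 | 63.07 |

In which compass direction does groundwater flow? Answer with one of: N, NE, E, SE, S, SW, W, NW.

E

∂h/∂x = (62.19 − 62.84) / (581553 − 581308) = -0.002653
∂h/∂y = (63.07 − 62.84) / (5219778 − 5219348) = +0.0005349
Flow = −∇h = (+0.002653 east, -0.0005349 north), which points east.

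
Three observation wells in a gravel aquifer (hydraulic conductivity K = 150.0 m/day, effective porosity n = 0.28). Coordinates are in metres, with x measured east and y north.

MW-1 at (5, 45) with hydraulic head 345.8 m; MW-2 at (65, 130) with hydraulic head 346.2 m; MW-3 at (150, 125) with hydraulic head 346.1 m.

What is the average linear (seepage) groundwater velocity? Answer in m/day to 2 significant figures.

2.9 m/day

Three-point gradient (reference MW-1): Δ to MW-2 = (60, 85, +0.4), Δ to MW-3 = (145, 80, +0.3).
∂h/∂x = -0.0008638, ∂h/∂y = +0.005316 (det = -7525).
|∇h| = √(-0.0008638² + 0.005316²) = 0.005386
Seepage velocity v = K·i/n = 150.0 × 0.005386 / 0.28 = 2.885 m/day.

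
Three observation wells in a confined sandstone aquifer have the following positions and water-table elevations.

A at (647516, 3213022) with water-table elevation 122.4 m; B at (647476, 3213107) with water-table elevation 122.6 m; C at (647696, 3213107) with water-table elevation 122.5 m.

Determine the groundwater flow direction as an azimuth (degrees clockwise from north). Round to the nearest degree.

168°

Differences from A: to B (Δx, Δy, Δh) = (-40, 85, +0.2); to C = (180, 85, +0.1).
Determinant of the coordinate differences = (-40)·85 − 180·85 = -18700.
∂h/∂x = [(+0.2)·85 − (+0.1)·85] / -18700 = -0.0004545
∂h/∂y = [(-40)·(+0.1) − 180·(+0.2)] / -18700 = +0.002139
Flow direction (−∇h) has components (+0.0004545 E, -0.002139 N).
Azimuth = atan2(E, N) = atan2(+0.0004545, -0.002139) = 168.0° ≈ 168°.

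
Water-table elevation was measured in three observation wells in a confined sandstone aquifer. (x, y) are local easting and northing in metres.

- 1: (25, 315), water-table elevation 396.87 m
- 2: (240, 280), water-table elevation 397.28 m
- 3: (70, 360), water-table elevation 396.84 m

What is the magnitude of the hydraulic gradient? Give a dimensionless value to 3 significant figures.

Differences from 1: to 2 (Δx, Δy, Δh) = (215, -35, +0.41); to 3 = (45, 45, -0.03).
Solve a·Δx + b·Δy = Δh: det = 215·45 − 45·(-35) = 11250.
∂h/∂x = [(+0.41)·45 − (-0.03)·(-35)] / 11250 = +0.001547
∂h/∂y = [215·(-0.03) − 45·(+0.41)] / 11250 = -0.002213
|∇h| = √(0.001547² + -0.002213²) = 0.0027

0.00270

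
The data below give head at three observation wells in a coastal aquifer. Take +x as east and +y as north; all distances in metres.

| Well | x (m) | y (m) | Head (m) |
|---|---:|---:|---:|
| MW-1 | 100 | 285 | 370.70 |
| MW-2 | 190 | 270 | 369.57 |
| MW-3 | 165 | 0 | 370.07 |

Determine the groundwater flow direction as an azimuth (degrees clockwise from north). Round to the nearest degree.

With h = a·x + b·y + c and MW-1 as origin, the differences give:
  90·a + (-15)·b = -1.13
  65·a + (-285)·b = -0.63
Eliminate b (×(-285) and ×(-15), subtract): -24675·a = 312.600 → a = ∂h/∂x = -0.01267
Back-substitute: b = ∂h/∂y = -0.0006788.
Flow direction (−∇h) has components (+0.01267 E, +0.0006788 N).
Azimuth = atan2(E, N) = atan2(+0.01267, +0.0006788) = 86.9° ≈ 087°.

087°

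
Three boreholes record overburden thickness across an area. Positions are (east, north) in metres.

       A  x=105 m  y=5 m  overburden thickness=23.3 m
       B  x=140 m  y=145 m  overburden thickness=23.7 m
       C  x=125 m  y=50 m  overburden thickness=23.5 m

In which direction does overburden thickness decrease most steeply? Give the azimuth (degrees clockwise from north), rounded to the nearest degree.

Taking A as reference: B−A = (35, 140, +0.4); C−A = (20, 45, +0.2).
Determinant of the coordinate differences = 35·45 − 20·140 = -1225.
∂d/∂x = [(+0.4)·45 − (+0.2)·140] / -1225 = +0.008163
∂d/∂y = [35·(+0.2) − 20·(+0.4)] / -1225 = +0.0008163
Steepest decrease is along −∇f: components (-0.008163 E, -0.0008163 N).
Azimuth = atan2(-0.008163, -0.0008163) = 264.3° ≈ 264°.

264°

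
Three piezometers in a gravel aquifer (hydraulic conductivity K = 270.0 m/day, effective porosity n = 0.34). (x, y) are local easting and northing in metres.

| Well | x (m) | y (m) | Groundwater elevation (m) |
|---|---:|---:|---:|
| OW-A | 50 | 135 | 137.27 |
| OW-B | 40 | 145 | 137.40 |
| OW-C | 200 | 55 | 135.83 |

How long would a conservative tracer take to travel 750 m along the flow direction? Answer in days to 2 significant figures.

100 days

With h = a·x + b·y + c and OW-A as origin, the differences give:
  (-10)·a + 10·b = +0.13
  150·a + (-80)·b = -1.44
Eliminate b (×(-80) and ×10, subtract): -700·a = 4.000 → a = ∂h/∂x = -0.005714
Back-substitute: b = ∂h/∂y = +0.007286.
|∇h| = √(-0.005714² + 0.007286²) = 0.009259
Seepage velocity v = K·i/n = 270.0 × 0.009259 / 0.34 = 7.353 m/day.
t = 750 / 7.353 = 102 days.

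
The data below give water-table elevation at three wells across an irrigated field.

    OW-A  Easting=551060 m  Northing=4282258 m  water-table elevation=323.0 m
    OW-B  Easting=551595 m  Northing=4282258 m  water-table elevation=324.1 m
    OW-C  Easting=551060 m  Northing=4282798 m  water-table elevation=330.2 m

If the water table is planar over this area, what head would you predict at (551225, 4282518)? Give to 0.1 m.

∂h/∂x = (324.1 − 323.0) / (551595 − 551060) = +0.002056
∂h/∂y = (330.2 − 323.0) / (4282798 − 4282258) = +0.01333
h(551225, 4282518) = 323.0 + (+0.002056)·(165) + (+0.01333)·(260) = 323.0 +0.339 +3.467 = 326.806 m.

326.8 m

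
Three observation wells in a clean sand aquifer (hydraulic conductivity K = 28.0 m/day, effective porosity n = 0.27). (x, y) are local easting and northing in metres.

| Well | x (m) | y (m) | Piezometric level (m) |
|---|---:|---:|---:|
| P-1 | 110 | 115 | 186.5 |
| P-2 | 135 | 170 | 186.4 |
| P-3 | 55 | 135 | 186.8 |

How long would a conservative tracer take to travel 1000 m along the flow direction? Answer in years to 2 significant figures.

Taking P-1 as reference: P-2−P-1 = (25, 55, -0.1); P-3−P-1 = (-55, 20, +0.3).
Determinant of the coordinate differences = 25·20 − (-55)·55 = 3525.
∂h/∂x = [(-0.1)·20 − (+0.3)·55] / 3525 = -0.005248
∂h/∂y = [25·(+0.3) − (-55)·(-0.1)] / 3525 = +0.0005674
|∇h| = √(-0.005248² + 0.0005674²) = 0.005279
Seepage velocity v = K·i/n = 28.0 × 0.005279 / 0.27 = 0.5475 m/day.
t = 1000 / 0.5475 = 1826 days = 5 years.

5.0 years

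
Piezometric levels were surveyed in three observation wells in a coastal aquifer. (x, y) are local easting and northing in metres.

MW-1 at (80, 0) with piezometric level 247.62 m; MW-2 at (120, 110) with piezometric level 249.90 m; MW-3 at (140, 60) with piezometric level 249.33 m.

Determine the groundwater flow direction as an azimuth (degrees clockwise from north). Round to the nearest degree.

217°

Three-point gradient (reference MW-1): Δ to MW-2 = (40, 110, +2.28), Δ to MW-3 = (60, 60, +1.71).
∂h/∂x = +0.01221, ∂h/∂y = +0.01629 (det = -4200).
Flow direction (−∇h) has components (-0.01221 E, -0.01629 N).
Azimuth = atan2(E, N) = atan2(-0.01221, -0.01629) = 216.9° ≈ 217°.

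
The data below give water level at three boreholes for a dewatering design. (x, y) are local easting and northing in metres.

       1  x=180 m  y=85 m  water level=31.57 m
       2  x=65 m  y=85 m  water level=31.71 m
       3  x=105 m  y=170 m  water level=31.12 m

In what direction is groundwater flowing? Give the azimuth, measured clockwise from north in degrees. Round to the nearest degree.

Taking 1 as reference: 2−1 = (-115, 0, +0.14); 3−1 = (-75, 85, -0.45).
Determinant of the coordinate differences = (-115)·85 − (-75)·0 = -9775.
∂h/∂x = [(+0.14)·85 − (-0.45)·0] / -9775 = -0.001217
∂h/∂y = [(-115)·(-0.45) − (-75)·(+0.14)] / -9775 = -0.006368
Flow direction (−∇h) has components (+0.001217 E, +0.006368 N).
Azimuth = atan2(E, N) = atan2(+0.001217, +0.006368) = 10.8° ≈ 011°.

011°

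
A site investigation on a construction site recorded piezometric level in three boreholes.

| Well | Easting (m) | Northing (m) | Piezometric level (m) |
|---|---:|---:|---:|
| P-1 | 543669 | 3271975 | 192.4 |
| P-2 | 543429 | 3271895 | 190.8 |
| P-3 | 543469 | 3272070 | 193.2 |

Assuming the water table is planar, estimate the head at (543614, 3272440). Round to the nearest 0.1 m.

198.4 m

Differences from P-1: to P-2 (Δx, Δy, Δh) = (-240, -80, -1.6); to P-3 = (-200, 95, +0.8).
Solve a·Δx + b·Δy = Δh: det = (-240)·95 − (-200)·(-80) = -38800.
∂h/∂x = [(-1.6)·95 − (+0.8)·(-80)] / -38800 = +0.002268
∂h/∂y = [(-240)·(+0.8) − (-200)·(-1.6)] / -38800 = +0.01320
h(543614, 3272440) = 192.4 + (+0.002268)·(-55) + (+0.01320)·(465) = 192.4 -0.125 +6.136 = 198.411 m.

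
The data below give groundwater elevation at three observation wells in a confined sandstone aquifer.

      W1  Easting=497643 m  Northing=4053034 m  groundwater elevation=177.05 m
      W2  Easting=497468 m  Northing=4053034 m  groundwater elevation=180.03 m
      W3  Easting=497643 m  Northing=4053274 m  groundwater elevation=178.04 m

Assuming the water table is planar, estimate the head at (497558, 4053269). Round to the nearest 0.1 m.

179.5 m

∂h/∂x = (180.03 − 177.05) / (497468 − 497643) = -0.01703
∂h/∂y = (178.04 − 177.05) / (4053274 − 4053034) = +0.004125
h(497558, 4053269) = 177.05 + (-0.01703)·(-85) + (+0.004125)·(235) = 177.05 +1.447 +0.969 = 179.467 m.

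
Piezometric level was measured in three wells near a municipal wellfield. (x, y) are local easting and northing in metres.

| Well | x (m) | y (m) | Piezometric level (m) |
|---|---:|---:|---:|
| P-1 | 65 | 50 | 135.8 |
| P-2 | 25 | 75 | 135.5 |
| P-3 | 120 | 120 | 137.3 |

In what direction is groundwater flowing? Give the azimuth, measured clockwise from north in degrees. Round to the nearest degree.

With h = a·x + b·y + c and P-1 as origin, the differences give:
  (-40)·a + 25·b = -0.3
  55·a + 70·b = +1.5
Eliminate b (×70 and ×25, subtract): -4175·a = -58.50 → a = ∂h/∂x = +0.01401
Back-substitute: b = ∂h/∂y = +0.01042.
Flow direction (−∇h) has components (-0.01401 E, -0.01042 N).
Azimuth = atan2(E, N) = atan2(-0.01401, -0.01042) = 233.4° ≈ 233°.

233°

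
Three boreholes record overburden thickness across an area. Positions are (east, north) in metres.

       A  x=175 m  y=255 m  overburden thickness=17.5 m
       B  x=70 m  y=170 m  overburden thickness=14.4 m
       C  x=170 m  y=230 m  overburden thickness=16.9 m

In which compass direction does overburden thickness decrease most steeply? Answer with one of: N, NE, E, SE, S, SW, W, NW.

SW

Taking A as reference: B−A = (-105, -85, -3.1); C−A = (-5, -25, -0.6).
Solve a·Δx + b·Δy = Δd: det = (-105)·(-25) − (-5)·(-85) = 2200.
∂d/∂x = [(-3.1)·(-25) − (-0.6)·(-85)] / 2200 = +0.01205
∂d/∂y = [(-105)·(-0.6) − (-5)·(-3.1)] / 2200 = +0.02159
Steepest decrease is along −∇f = (-0.01205 E, -0.02159 N) → southwest.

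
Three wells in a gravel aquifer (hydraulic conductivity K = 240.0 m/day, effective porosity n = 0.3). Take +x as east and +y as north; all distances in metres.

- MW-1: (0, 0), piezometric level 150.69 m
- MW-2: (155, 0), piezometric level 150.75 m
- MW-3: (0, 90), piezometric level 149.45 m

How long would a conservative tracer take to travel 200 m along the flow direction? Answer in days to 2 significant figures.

18 days

∂h/∂x = (150.75 − 150.69) / (155 − 0) = +0.0003871
∂h/∂y = (149.45 − 150.69) / (90 − 0) = -0.01378
|∇h| = √(0.0003871² + -0.01378²) = 0.01379
Seepage velocity v = K·i/n = 240.0 × 0.01379 / 0.3 = 11.03 m/day.
t = 200 / 11.03 = 18.13 days.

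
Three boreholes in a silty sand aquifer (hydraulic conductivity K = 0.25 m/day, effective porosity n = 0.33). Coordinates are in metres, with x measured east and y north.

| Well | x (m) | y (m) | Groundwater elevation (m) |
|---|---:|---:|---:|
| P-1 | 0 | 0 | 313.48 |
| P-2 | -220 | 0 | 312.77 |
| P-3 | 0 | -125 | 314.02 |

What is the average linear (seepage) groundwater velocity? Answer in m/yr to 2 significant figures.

∂h/∂x = (312.77 − 313.48) / (-220 − 0) = +0.003227
∂h/∂y = (314.02 − 313.48) / (-125 − 0) = -0.004320
|∇h| = √(0.003227² + -0.004320²) = 0.005392
Seepage velocity v = K·i/n = 0.25 × 0.005392 / 0.33 = 0.004085 m/day = 1.492 m/yr.

1.5 m/yr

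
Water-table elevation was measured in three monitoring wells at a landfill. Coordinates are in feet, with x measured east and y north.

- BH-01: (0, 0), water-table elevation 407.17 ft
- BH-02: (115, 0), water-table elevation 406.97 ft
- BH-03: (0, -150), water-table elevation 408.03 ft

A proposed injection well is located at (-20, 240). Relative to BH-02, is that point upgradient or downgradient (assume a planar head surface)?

∂h/∂x = (406.97 − 407.17) / (115 − 0) = -0.001739
∂h/∂y = (408.03 − 407.17) / (-150 − 0) = -0.005733
Head at (-20, 240) = 407.17 + (-0.001739)·(-20) + (-0.005733)·(240) = 405.83 ft.
That is lower than the 406.97 ft at BH-02, so the point is downgradient.

downgradient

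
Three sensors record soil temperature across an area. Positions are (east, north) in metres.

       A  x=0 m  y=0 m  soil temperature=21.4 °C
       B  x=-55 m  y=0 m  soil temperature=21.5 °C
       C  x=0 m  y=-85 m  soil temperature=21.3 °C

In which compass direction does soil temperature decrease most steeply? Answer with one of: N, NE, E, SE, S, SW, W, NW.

SE

∂T/∂x = (21.5 − 21.4) / (-55 − 0) = -0.001818
∂T/∂y = (21.3 − 21.4) / (-85 − 0) = +0.001176
Steepest decrease is along −∇f = (+0.001818 E, -0.001176 N) → southeast.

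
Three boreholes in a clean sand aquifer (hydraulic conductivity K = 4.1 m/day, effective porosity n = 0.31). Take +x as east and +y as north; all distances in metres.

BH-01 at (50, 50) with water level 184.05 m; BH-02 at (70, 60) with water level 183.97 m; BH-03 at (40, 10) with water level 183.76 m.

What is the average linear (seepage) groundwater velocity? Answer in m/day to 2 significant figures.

0.17 m/day

Differences from BH-01: to BH-02 (Δx, Δy, Δh) = (20, 10, -0.08); to BH-03 = (-10, -40, -0.29).
Solve a·Δx + b·Δy = Δh: det = 20·(-40) − (-10)·10 = -700.
∂h/∂x = [(-0.08)·(-40) − (-0.29)·10] / -700 = -0.008714
∂h/∂y = [20·(-0.29) − (-10)·(-0.08)] / -700 = +0.009429
|∇h| = √(-0.008714² + 0.009429²) = 0.01284
Seepage velocity v = K·i/n = 4.1 × 0.01284 / 0.31 = 0.1698 m/day.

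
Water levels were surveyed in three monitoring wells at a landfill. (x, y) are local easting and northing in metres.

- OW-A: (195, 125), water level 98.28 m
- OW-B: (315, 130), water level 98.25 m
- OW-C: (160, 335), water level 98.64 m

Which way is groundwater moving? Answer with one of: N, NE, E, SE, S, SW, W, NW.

With h = a·x + b·y + c and OW-A as origin, the differences give:
  120·a + 5·b = -0.03
  (-35)·a + 210·b = +0.36
Eliminate b (×210 and ×5, subtract): 25375·a = -8.100 → a = ∂h/∂x = -0.0003192
Back-substitute: b = ∂h/∂y = +0.001661.
Flow = −∇h = (+0.0003192 east, -0.001661 north), which points south.

S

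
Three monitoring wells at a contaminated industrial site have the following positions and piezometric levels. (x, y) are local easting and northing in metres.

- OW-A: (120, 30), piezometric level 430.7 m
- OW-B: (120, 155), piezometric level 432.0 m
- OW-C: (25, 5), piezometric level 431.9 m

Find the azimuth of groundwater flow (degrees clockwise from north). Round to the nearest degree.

Differences from OW-A: to OW-B (Δx, Δy, Δh) = (0, 125, +1.3); to OW-C = (-95, -25, +1.2).
Solve a·Δx + b·Δy = Δh: det = 0·(-25) − (-95)·125 = 11875.
∂h/∂x = [(+1.3)·(-25) − (+1.2)·125] / 11875 = -0.01537
∂h/∂y = [0·(+1.2) − (-95)·(+1.3)] / 11875 = +0.01040
Flow direction (−∇h) has components (+0.01537 E, -0.01040 N).
Azimuth = atan2(E, N) = atan2(+0.01537, -0.01040) = 124.1° ≈ 124°.

124°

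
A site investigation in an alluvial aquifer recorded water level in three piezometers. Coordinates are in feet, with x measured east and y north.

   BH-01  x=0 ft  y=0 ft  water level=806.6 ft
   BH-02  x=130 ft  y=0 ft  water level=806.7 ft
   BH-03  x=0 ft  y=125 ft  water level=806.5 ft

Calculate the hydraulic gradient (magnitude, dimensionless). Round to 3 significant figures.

0.00111

∂h/∂x = (806.7 − 806.6) / (130 − 0) = +0.0007692
∂h/∂y = (806.5 − 806.6) / (125 − 0) = -0.0008000
|∇h| = √(0.0007692² + -0.0008000²) = 0.00111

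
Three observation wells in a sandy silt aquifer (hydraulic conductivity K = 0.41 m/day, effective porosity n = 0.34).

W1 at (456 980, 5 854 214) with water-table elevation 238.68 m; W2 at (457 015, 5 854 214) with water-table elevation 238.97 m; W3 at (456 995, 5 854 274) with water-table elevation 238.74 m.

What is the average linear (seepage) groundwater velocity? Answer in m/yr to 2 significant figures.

With h = a·x + b·y + c and W1 as origin, the differences give:
  35·a + 0·b = +0.29
  15·a + 60·b = +0.06
Eliminate b (×60 and ×0, subtract): 2100·a = 17.400 → a = ∂h/∂x = +0.008286
Back-substitute: b = ∂h/∂y = -0.001071.
|∇h| = √(0.008286² + -0.001071²) = 0.008355
Seepage velocity v = K·i/n = 0.41 × 0.008355 / 0.34 = 0.01008 m/day = 3.682 m/yr.

3.7 m/yr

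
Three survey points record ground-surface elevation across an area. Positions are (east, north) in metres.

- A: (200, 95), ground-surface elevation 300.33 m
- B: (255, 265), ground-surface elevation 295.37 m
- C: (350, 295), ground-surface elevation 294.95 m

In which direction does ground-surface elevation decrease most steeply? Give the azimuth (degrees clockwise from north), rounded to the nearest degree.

Differences from A: to B (Δx, Δy, Δh) = (55, 170, -4.96); to C = (150, 200, -5.38).
Solve a·Δx + b·Δy = Δz: det = 55·200 − 150·170 = -14500.
∂z/∂x = [(-4.96)·200 − (-5.38)·170] / -14500 = +0.005338
∂z/∂y = [55·(-5.38) − 150·(-4.96)] / -14500 = -0.03090
Steepest decrease is along −∇f: components (-0.005338 E, +0.03090 N).
Azimuth = atan2(-0.005338, +0.03090) = 350.2° ≈ 350°.

350°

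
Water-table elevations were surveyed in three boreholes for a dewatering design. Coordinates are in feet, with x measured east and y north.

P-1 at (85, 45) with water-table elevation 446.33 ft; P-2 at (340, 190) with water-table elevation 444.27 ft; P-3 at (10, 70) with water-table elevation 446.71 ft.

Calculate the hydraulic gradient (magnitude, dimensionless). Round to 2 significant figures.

Taking P-1 as reference: P-2−P-1 = (255, 145, -2.06); P-3−P-1 = (-75, 25, +0.38).
Solve a·Δx + b·Δy = Δh: det = 255·25 − (-75)·145 = 17250.
∂h/∂x = [(-2.06)·25 − (+0.38)·145] / 17250 = -0.006180
∂h/∂y = [255·(+0.38) − (-75)·(-2.06)] / 17250 = -0.003339
|∇h| = √(-0.006180² + -0.003339²) = 0.007024

0.0070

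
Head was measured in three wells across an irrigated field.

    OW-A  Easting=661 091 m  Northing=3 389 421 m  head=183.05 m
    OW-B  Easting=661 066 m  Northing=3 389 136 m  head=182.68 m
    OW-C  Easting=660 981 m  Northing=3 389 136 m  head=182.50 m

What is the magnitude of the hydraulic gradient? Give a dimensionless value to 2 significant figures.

0.0024

Differences from OW-A: to OW-B (Δx, Δy, Δh) = (-25, -285, -0.37); to OW-C = (-110, -285, -0.55).
Solve a·Δx + b·Δy = Δh: det = (-25)·(-285) − (-110)·(-285) = -24225.
∂h/∂x = [(-0.37)·(-285) − (-0.55)·(-285)] / -24225 = +0.002118
∂h/∂y = [(-25)·(-0.55) − (-110)·(-0.37)] / -24225 = +0.001112
|∇h| = √(0.002118² + 0.001112²) = 0.002392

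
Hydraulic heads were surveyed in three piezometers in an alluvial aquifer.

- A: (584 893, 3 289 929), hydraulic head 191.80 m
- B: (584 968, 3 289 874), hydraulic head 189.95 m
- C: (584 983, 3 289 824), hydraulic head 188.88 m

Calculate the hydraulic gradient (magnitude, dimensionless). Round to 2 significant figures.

With h = a·x + b·y + c and A as origin, the differences give:
  75·a + (-55)·b = -1.85
  90·a + (-105)·b = -2.92
Eliminate b (×(-105) and ×(-55), subtract): -2925·a = 33.650 → a = ∂h/∂x = -0.01150
Back-substitute: b = ∂h/∂y = +0.01795.
|∇h| = √(-0.01150² + 0.01795²) = 0.02132

0.021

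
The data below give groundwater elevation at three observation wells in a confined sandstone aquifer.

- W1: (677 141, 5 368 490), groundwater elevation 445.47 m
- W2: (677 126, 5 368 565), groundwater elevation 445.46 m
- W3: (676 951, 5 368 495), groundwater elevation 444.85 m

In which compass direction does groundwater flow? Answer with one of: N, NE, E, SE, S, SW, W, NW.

Differences from W1: to W2 (Δx, Δy, Δh) = (-15, 75, -0.01); to W3 = (-190, 5, -0.62).
Determinant of the coordinate differences = (-15)·5 − (-190)·75 = 14175.
∂h/∂x = [(-0.01)·5 − (-0.62)·75] / 14175 = +0.003277
∂h/∂y = [(-15)·(-0.62) − (-190)·(-0.01)] / 14175 = +0.0005220
Flow = −∇h = (-0.003277 east, -0.0005220 north), which points west.

W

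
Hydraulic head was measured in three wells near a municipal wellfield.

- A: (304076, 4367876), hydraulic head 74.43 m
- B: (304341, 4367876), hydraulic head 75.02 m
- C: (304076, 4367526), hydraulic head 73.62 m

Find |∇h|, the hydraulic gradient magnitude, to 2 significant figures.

∂h/∂x = (75.02 − 74.43) / (304341 − 304076) = +0.002226
∂h/∂y = (73.62 − 74.43) / (4367526 − 4367876) = +0.002314
|∇h| = √(0.002226² + 0.002314²) = 0.003211

0.0032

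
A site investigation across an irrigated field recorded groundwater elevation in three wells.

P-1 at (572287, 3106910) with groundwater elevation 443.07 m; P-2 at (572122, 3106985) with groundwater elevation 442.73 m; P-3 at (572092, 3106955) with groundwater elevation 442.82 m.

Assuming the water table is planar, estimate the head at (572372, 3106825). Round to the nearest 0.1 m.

Taking P-1 as reference: P-2−P-1 = (-165, 75, -0.34); P-3−P-1 = (-195, 45, -0.25).
Determinant of the coordinate differences = (-165)·45 − (-195)·75 = 7200.
∂h/∂x = [(-0.34)·45 − (-0.25)·75] / 7200 = +0.0004792
∂h/∂y = [(-165)·(-0.25) − (-195)·(-0.34)] / 7200 = -0.003479
h(572372, 3106825) = 443.07 + (+0.0004792)·(85) + (-0.003479)·(-85) = 443.07 +0.041 +0.296 = 443.406 m.

443.4 m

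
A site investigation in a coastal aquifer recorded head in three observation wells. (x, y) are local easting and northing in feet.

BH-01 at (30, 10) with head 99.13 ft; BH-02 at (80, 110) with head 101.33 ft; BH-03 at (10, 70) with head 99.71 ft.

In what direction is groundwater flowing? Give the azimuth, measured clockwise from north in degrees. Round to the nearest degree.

With h = a·x + b·y + c and BH-01 as origin, the differences give:
  50·a + 100·b = +2.20
  (-20)·a + 60·b = +0.58
Eliminate b (×60 and ×100, subtract): 5000·a = 74.000 → a = ∂h/∂x = +0.01480
Back-substitute: b = ∂h/∂y = +0.01460.
Flow direction (−∇h) has components (-0.01480 E, -0.01460 N).
Azimuth = atan2(E, N) = atan2(-0.01480, -0.01460) = 225.4° ≈ 225°.

225°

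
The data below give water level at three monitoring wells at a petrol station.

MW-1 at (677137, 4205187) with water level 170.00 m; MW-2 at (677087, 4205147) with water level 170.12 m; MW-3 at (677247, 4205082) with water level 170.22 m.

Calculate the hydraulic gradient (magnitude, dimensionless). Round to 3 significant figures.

Differences from MW-1: to MW-2 (Δx, Δy, Δh) = (-50, -40, +0.12); to MW-3 = (110, -105, +0.22).
Solve a·Δx + b·Δy = Δh: det = (-50)·(-105) − 110·(-40) = 9650.
∂h/∂x = [(+0.12)·(-105) − (+0.22)·(-40)] / 9650 = -0.0003938
∂h/∂y = [(-50)·(+0.22) − 110·(+0.12)] / 9650 = -0.002508
|∇h| = √(-0.0003938² + -0.002508²) = 0.002539

0.00254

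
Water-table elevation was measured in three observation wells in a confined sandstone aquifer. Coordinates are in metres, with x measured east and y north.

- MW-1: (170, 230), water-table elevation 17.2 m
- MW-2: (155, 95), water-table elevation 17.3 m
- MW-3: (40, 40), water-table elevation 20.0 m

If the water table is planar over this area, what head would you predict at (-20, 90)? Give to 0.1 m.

Differences from MW-1: to MW-2 (Δx, Δy, Δh) = (-15, -135, +0.1); to MW-3 = (-130, -190, +2.8).
Solve a·Δx + b·Δy = Δh: det = (-15)·(-190) − (-130)·(-135) = -14700.
∂h/∂x = [(+0.1)·(-190) − (+2.8)·(-135)] / -14700 = -0.02442
∂h/∂y = [(-15)·(+2.8) − (-130)·(+0.1)] / -14700 = +0.001973
h(-20, 90) = 17.2 + (-0.02442)·(-190) + (+0.001973)·(-140) = 17.2 +4.640 -0.276 = 21.564 m.

21.6 m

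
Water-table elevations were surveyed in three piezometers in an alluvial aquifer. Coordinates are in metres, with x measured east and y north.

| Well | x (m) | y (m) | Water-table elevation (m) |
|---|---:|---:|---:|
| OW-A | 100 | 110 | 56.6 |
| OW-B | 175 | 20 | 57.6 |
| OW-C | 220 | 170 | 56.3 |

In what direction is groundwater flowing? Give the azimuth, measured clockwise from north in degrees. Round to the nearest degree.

Taking OW-A as reference: OW-B−OW-A = (75, -90, +1.0); OW-C−OW-A = (120, 60, -0.3).
Solve a·Δx + b·Δy = Δh: det = 75·60 − 120·(-90) = 15300.
∂h/∂x = [(+1.0)·60 − (-0.3)·(-90)] / 15300 = +0.002157
∂h/∂y = [75·(-0.3) − 120·(+1.0)] / 15300 = -0.009314
Flow direction (−∇h) has components (-0.002157 E, +0.009314 N).
Azimuth = atan2(E, N) = atan2(-0.002157, +0.009314) = 347.0° ≈ 347°.

347°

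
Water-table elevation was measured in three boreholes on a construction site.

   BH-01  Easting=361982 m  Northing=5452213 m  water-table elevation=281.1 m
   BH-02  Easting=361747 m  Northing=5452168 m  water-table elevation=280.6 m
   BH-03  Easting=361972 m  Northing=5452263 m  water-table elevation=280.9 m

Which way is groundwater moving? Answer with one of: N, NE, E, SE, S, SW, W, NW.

NW

Differences from BH-01: to BH-02 (Δx, Δy, Δh) = (-235, -45, -0.5); to BH-03 = (-10, 50, -0.2).
Determinant of the coordinate differences = (-235)·50 − (-10)·(-45) = -12200.
∂h/∂x = [(-0.5)·50 − (-0.2)·(-45)] / -12200 = +0.002787
∂h/∂y = [(-235)·(-0.2) − (-10)·(-0.5)] / -12200 = -0.003443
Flow = −∇h = (-0.002787 east, +0.003443 north), which points northwest.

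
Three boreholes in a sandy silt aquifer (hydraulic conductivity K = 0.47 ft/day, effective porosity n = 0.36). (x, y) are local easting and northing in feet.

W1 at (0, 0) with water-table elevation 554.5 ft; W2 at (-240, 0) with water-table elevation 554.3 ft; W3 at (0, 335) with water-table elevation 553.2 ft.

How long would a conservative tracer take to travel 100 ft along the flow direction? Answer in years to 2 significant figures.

53 years

∂h/∂x = (554.3 − 554.5) / (-240 − 0) = +0.0008333
∂h/∂y = (553.2 − 554.5) / (335 − 0) = -0.003881
|∇h| = √(0.0008333² + -0.003881²) = 0.003969
Seepage velocity v = K·i/n = 0.47 × 0.003969 / 0.36 = 0.005182 ft/day.
t = 100 / 0.005182 = 1.93e+04 days = 52.8 years.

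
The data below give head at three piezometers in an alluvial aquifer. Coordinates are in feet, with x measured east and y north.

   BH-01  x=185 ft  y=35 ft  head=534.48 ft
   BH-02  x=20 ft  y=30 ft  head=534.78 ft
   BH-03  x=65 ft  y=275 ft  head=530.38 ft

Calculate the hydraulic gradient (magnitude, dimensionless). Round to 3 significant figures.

Taking BH-01 as reference: BH-02−BH-01 = (-165, -5, +0.30); BH-03−BH-01 = (-120, 240, -4.10).
Solve a·Δx + b·Δy = Δh: det = (-165)·240 − (-120)·(-5) = -40200.
∂h/∂x = [(+0.30)·240 − (-4.10)·(-5)] / -40200 = -0.001281
∂h/∂y = [(-165)·(-4.10) − (-120)·(+0.30)] / -40200 = -0.01772
|∇h| = √(-0.001281² + -0.01772²) = 0.01777

0.0178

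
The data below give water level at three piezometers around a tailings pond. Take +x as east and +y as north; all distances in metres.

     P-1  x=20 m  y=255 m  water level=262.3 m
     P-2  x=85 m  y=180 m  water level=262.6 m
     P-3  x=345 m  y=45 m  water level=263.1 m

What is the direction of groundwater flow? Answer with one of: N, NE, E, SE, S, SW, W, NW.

Taking P-1 as reference: P-2−P-1 = (65, -75, +0.3); P-3−P-1 = (325, -210, +0.8).
Determinant of the coordinate differences = 65·(-210) − 325·(-75) = 10725.
∂h/∂x = [(+0.3)·(-210) − (+0.8)·(-75)] / 10725 = -0.0002797
∂h/∂y = [65·(+0.8) − 325·(+0.3)] / 10725 = -0.004242
Flow = −∇h = (+0.0002797 east, +0.004242 north), which points north.

N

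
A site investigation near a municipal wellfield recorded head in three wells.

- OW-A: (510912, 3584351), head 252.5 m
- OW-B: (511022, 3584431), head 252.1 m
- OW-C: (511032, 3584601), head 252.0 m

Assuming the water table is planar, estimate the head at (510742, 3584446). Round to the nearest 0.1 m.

253.0 m

With h = a·x + b·y + c and OW-A as origin, the differences give:
  110·a + 80·b = -0.4
  120·a + 250·b = -0.5
Eliminate b (×250 and ×80, subtract): 17900·a = -60.00 → a = ∂h/∂x = -0.003352
Back-substitute: b = ∂h/∂y = -0.0003911.
h(510742, 3584446) = 252.5 + (-0.003352)·(-170) + (-0.0003911)·(95) = 252.5 +0.570 -0.037 = 253.033 m.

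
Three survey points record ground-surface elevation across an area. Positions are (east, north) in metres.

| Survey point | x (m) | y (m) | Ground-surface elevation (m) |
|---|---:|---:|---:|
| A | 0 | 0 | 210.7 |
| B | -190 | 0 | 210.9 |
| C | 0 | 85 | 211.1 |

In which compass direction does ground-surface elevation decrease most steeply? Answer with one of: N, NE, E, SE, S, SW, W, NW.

S

∂z/∂x = (210.9 − 210.7) / (-190 − 0) = -0.001053
∂z/∂y = (211.1 − 210.7) / (85 − 0) = +0.004706
Steepest decrease is along −∇f = (+0.001053 E, -0.004706 N) → south.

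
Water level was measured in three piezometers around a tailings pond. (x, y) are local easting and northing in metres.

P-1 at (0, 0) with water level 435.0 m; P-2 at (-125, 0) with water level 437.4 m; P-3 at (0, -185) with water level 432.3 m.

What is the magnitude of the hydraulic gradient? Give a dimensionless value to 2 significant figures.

∂h/∂x = (437.4 − 435.0) / (-125 − 0) = -0.01920
∂h/∂y = (432.3 − 435.0) / (-185 − 0) = +0.01459
|∇h| = √(-0.01920² + 0.01459²) = 0.02411

0.024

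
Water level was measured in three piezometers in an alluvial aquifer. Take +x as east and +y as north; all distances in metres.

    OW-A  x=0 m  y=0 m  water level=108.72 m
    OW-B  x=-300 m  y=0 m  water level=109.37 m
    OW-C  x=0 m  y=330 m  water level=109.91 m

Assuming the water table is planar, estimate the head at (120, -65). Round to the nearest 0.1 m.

108.2 m

∂h/∂x = (109.37 − 108.72) / (-300 − 0) = -0.002167
∂h/∂y = (109.91 − 108.72) / (330 − 0) = +0.003606
h(120, -65) = 108.72 + (-0.002167)·(120) + (+0.003606)·(-65) = 108.72 -0.260 -0.234 = 108.226 m.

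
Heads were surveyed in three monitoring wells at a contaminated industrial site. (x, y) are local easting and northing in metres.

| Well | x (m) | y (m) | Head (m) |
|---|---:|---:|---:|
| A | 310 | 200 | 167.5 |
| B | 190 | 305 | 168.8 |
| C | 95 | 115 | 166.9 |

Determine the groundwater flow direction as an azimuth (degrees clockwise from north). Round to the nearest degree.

172°

Taking A as reference: B−A = (-120, 105, +1.3); C−A = (-215, -85, -0.6).
Solve a·Δx + b·Δy = Δh: det = (-120)·(-85) − (-215)·105 = 32775.
∂h/∂x = [(+1.3)·(-85) − (-0.6)·105] / 32775 = -0.001449
∂h/∂y = [(-120)·(-0.6) − (-215)·(+1.3)] / 32775 = +0.01072
Flow direction (−∇h) has components (+0.001449 E, -0.01072 N).
Azimuth = atan2(E, N) = atan2(+0.001449, -0.01072) = 172.3° ≈ 172°.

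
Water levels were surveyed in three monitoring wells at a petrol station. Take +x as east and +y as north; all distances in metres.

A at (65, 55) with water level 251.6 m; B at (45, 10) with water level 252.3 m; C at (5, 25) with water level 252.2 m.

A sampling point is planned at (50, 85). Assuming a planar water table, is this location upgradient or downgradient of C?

downgradient

Differences from A: to B (Δx, Δy, Δh) = (-20, -45, +0.7); to C = (-60, -30, +0.6).
Determinant of the coordinate differences = (-20)·(-30) − (-60)·(-45) = -2100.
∂h/∂x = [(+0.7)·(-30) − (+0.6)·(-45)] / -2100 = -0.002857
∂h/∂y = [(-20)·(+0.6) − (-60)·(+0.7)] / -2100 = -0.01429
Head at (50, 85) = 251.6 + (-0.002857)·(-15) + (-0.01429)·(30) = 251.21 m.
That is lower than the 252.2 m at C, so the point is downgradient.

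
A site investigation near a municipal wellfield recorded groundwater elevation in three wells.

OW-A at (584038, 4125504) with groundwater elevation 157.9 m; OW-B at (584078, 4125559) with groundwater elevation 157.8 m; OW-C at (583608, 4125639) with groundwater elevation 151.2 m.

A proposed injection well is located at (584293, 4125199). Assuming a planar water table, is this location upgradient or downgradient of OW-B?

upgradient

Taking OW-A as reference: OW-B−OW-A = (40, 55, -0.1); OW-C−OW-A = (-430, 135, -6.7).
Solve a·Δx + b·Δy = Δh: det = 40·135 − (-430)·55 = 29050.
∂h/∂x = [(-0.1)·135 − (-6.7)·55] / 29050 = +0.01222
∂h/∂y = [40·(-6.7) − (-430)·(-0.1)] / 29050 = -0.01071
Head at (584293, 4125199) = 157.9 + (+0.01222)·(255) + (-0.01071)·(-305) = 164.28 m.
That is higher than the 157.8 m at OW-B, so the point is upgradient.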